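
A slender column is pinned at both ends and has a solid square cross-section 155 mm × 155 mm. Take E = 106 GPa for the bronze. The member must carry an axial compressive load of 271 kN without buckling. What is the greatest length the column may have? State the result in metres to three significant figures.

I = a⁴/12 = 155⁴/12 = 4.810×10^7 mm⁴
I = 4.810×10^-5 m⁴
At the buckling limit P_cr = P = 2.710×10^5 N
From P_cr = π²EI/(K·L)²:  L = (1/K)·√(π²EI/P_cr) = (1/1)·√(π²×1.06×10^11×4.810×10^-5/2.710×10^5)
L = 13.6 m

L_max ≈ 13.6 m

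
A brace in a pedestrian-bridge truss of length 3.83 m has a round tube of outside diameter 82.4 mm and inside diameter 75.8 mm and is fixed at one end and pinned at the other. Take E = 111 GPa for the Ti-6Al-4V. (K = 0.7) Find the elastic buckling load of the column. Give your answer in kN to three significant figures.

d_o = 82.4 mm, d_i = 75.8 mm
I = π(d_o⁴ − d_i⁴)/64 = π(82.4⁴ − 75.80⁴)/64 = 6.425×10^5 mm⁴
I = 6.425×10^5 mm⁴ = 6.425×10^-7 m⁴
Effective length L_e = K·L = 0.7 × 3.83 = 2.681 m
P_cr = π²EI / L_e² = π² × 111×10⁹ × 6.425×10^-7 / 2.681² = 9.792×10^4 N

P_cr ≈ 97.9 kN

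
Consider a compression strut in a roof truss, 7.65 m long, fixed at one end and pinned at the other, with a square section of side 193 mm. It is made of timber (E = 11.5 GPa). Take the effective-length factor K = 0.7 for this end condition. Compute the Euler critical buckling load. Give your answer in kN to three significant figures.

I = a⁴/12 = 193⁴/12 = 1.156×10^8 mm⁴
I = 1.156×10^8 mm⁴ = 1.156×10^-4 m⁴
Effective length L_e = K·L = 0.7 × 7.65 = 5.355 m
P_cr = π²EI / L_e² = π² × 11.5×10⁹ × 1.156×10^-4 / 5.355² = 4.576×10^5 N

P_cr ≈ 458 kN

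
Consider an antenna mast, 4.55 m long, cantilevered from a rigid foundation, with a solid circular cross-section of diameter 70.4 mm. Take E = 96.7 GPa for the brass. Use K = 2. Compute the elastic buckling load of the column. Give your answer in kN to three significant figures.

I = πd⁴/64 = π×70.4⁴/64 = 1.206×10^6 mm⁴
I = 1.206×10^6 mm⁴ = 1.206×10^-6 m⁴
Effective length L_e = K·L = 2 × 4.55 = 9.100 m
P_cr = π²EI / L_e² = π² × 96.7×10⁹ × 1.206×10^-6 / 9.100² = 1.390×10^4 N

P_cr ≈ 13.9 kN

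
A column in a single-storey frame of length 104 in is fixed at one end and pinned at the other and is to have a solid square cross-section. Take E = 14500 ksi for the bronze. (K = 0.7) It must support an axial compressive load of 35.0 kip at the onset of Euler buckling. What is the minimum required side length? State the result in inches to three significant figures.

a ≈ 1.99 in

L_e = K·L = 0.7 × 104 = 72.80 in
Required I = P_cr·L_e²/(π²E) = 3.500×10^4 × 72.80² / (π² × 1.45×10^7) = 1.296 in⁴
Solid square: I = a⁴/12  ⇒  a = (12I)^(1/4) = (12×1.296)^(1/4) = 1.99 in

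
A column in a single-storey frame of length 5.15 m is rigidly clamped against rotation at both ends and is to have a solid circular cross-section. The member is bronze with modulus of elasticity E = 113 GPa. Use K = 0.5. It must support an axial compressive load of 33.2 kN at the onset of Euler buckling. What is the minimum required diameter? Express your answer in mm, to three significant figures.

d ≈ 44.8 mm

L_e = K·L = 0.5 × 5.15 = 2.575 m
Required I = P_cr·L_e²/(π²E) = 3.320×10^4 × 2.575² / (π² × 1.13×10^11) = 1.974×10^-7 m⁴
I_req = 1.974×10^5 mm⁴
Solid circle: I = πd⁴/64  ⇒  d = (64I/π)^(1/4) = (64×1.974×10^5/π)^(1/4) = 44.8 mm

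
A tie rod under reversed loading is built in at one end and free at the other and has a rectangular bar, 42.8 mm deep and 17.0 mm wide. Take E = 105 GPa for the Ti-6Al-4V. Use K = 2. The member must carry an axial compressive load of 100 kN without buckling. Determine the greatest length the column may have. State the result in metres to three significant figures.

Buckling occurs about the weak axis: I_min = h·b³/12 with b = 17.0 mm (the shorter side).
I_min = 42.8×17.0³/12 = 1.752×10^4 mm⁴
I = 1.752×10^-8 m⁴
At the buckling limit P_cr = P = 1.000×10^5 N
From P_cr = π²EI/(K·L)²:  L = (1/K)·√(π²EI/P_cr) = (1/2)·√(π²×1.05×10^11×1.752×10^-8/1.000×10^5)
L = 0.213 m

L_max ≈ 0.213 m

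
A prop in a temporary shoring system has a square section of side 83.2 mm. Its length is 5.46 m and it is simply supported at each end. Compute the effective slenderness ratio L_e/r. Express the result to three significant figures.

λ ≈ 227

I = a⁴/12 = 83.2⁴/12 = 3.993×10^6 mm⁴
A = 6.922×10^3 mm²;  r_min = √(I/A) = √(3.993×10^6/6.922×10^3) = 24.02 mm
L_e = K·L = 1 × 5.46 m = 5.460 m = 5460.0 mm
λ = L_e / r_min = 5460.0 / 24.02 = 227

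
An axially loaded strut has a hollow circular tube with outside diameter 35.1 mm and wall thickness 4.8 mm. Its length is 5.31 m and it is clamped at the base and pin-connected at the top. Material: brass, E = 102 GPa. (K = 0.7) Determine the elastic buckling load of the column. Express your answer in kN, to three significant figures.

Inner diameter d_i = 35.1 − 2×4.8 = 25.50 mm
I = π(d_o⁴ − d_i⁴)/64 = π(35.1⁴ − 25.50⁴)/64 = 5.375×10^4 mm⁴
I = 5.375×10^4 mm⁴ = 5.375×10^-8 m⁴
Effective length L_e = K·L = 0.7 × 5.31 = 3.717 m
P_cr = π²EI / L_e² = π² × 102×10⁹ × 5.375×10^-8 / 3.717² = 3.917×10^3 N

P_cr ≈ 3.92 kN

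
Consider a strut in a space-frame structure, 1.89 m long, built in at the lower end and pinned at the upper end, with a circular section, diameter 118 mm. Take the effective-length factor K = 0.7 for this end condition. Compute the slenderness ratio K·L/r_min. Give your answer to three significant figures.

λ ≈ 44.8

I = πd⁴/64 = π×118⁴/64 = 9.517×10^6 mm⁴
A = 1.094×10^4 mm²;  r_min = √(I/A) = √(9.517×10^6/1.094×10^4) = 29.50 mm
L_e = K·L = 0.7 × 1.89 m = 1.323 m = 1323.0 mm
λ = L_e / r_min = 1323.0 / 29.50 = 44.8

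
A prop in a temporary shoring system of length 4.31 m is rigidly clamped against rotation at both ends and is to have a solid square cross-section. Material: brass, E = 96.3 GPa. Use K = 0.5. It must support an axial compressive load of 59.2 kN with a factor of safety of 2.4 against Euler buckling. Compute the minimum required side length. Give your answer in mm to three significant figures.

a ≈ 53.7 mm

Required P_cr = n·P = 2.4 × 59.2 = 142.1 kN
L_e = K·L = 0.5 × 4.31 = 2.155 m
Required I = P_cr·L_e²/(π²E) = 1.421×10^5 × 2.155² / (π² × 9.63×10^10) = 6.942×10^-7 m⁴
I_req = 6.942×10^5 mm⁴
Solid square: I = a⁴/12  ⇒  a = (12I)^(1/4) = (12×6.942×10^5)^(1/4) = 53.7 mm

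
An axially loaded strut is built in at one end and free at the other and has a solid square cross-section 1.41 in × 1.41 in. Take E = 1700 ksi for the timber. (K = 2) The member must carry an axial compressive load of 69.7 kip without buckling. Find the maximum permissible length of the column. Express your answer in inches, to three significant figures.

L_max ≈ 4.45 in

I = a⁴/12 = 1.41⁴/12 = 0.3294 in⁴
At the buckling limit P_cr = P = 6.970×10^4 lb
From P_cr = π²EI/(K·L)²:  L = (1/K)·√(π²EI/P_cr) = (1/2)·√(π²×1.70×10^6×0.3294/6.970×10^4)
L = 4.45 in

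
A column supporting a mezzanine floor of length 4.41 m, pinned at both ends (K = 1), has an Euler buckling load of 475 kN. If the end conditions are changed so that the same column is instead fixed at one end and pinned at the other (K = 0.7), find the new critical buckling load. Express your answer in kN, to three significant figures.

P_cr ≈ 969 kN

P_cr ∝ 1/K², so P_cr,new = P_cr,old × (K_old/K_new)² = 475 × (1/0.7)²
= 475 × 2.041 = 969 kN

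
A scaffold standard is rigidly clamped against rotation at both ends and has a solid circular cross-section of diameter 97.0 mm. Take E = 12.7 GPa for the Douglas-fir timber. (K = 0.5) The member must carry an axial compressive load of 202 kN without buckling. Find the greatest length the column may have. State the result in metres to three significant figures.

I = πd⁴/64 = π×97.0⁴/64 = 4.346×10^6 mm⁴
I = 4.346×10^-6 m⁴
At the buckling limit P_cr = P = 2.020×10^5 N
From P_cr = π²EI/(K·L)²:  L = (1/K)·√(π²EI/P_cr) = (1/0.5)·√(π²×1.27×10^10×4.346×10^-6/2.020×10^5)
L = 3.28 m

L_max ≈ 3.28 m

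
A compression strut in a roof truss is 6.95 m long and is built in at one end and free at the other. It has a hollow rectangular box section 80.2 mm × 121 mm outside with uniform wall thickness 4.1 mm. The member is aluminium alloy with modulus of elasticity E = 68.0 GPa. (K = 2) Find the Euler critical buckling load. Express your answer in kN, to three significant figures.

Inner dimensions: h_i = 121 − 2×4.1 = 112.8 mm, b_i = 80.2 − 2×4.1 = 72.00 mm
Weak-axis I_min = (h_o·b_o³ − h_i·b_i³)/12 with b_o = 80.2, b_i = 72.00 mm (shorter outer/inner sides).
I_min = (121×80.2³ − 112.8×72.00³)/12 = 1.693×10^6 mm⁴
I = 1.693×10^6 mm⁴ = 1.693×10^-6 m⁴
Effective length L_e = K·L = 2 × 6.95 = 13.90 m
P_cr = π²EI / L_e² = π² × 68.0×10⁹ × 1.693×10^-6 / 13.90² = 5.881×10^3 N

P_cr ≈ 5.88 kN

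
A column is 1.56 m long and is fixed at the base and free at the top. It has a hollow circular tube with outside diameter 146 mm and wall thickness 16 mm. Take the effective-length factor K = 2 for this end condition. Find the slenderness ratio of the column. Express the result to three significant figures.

λ ≈ 67.4

Inner diameter d_i = 146 − 2×16 = 114.0 mm
I = π(d_o⁴ − d_i⁴)/64 = π(146⁴ − 114.0⁴)/64 = 1.401×10^7 mm⁴
A = 6.535×10^3 mm²;  r_min = √(I/A) = √(1.401×10^7/6.535×10^3) = 46.31 mm
L_e = K·L = 2 × 1.56 m = 3.120 m = 3120.0 mm
λ = L_e / r_min = 3120.0 / 46.31 = 67.4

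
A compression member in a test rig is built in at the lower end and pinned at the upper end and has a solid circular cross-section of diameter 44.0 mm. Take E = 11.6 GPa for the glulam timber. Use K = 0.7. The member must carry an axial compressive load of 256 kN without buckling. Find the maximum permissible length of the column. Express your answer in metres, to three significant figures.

L_max ≈ 0.410 m

I = πd⁴/64 = π×44.0⁴/64 = 1.840×10^5 mm⁴
I = 1.840×10^-7 m⁴
At the buckling limit P_cr = P = 2.560×10^5 N
From P_cr = π²EI/(K·L)²:  L = (1/K)·√(π²EI/P_cr) = (1/0.7)·√(π²×1.16×10^10×1.840×10^-7/2.560×10^5)
L = 0.410 m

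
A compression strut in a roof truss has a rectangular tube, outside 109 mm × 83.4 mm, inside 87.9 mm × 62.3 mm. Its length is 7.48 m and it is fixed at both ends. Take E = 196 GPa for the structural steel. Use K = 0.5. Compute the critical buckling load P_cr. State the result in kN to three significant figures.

Weak-axis I_min = (h_o·b_o³ − h_i·b_i³)/12 with b_o = 83.4, b_i = 62.30 mm (shorter outer/inner sides).
I_min = (109×83.4³ − 87.90×62.30³)/12 = 3.498×10^6 mm⁴
I = 3.498×10^6 mm⁴ = 3.498×10^-6 m⁴
Effective length L_e = K·L = 0.5 × 7.48 = 3.740 m
P_cr = π²EI / L_e² = π² × 196×10⁹ × 3.498×10^-6 / 3.740² = 4.838×10^5 N

P_cr ≈ 484 kN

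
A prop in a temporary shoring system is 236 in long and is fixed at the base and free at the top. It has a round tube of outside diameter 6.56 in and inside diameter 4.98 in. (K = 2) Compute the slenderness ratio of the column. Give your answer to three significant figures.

d_o = 6.56 in, d_i = 4.98 in
I = π(d_o⁴ − d_i⁴)/64 = π(6.56⁴ − 4.980⁴)/64 = 60.71 in⁴
A = 14.32 in²;  r_min = √(I/A) = √(60.71/14.32) = 2.059 in
L_e = K·L = 2 × 236 = 472.0 in
λ = L_e / r_min = 472.00 / 2.059 = 229

λ ≈ 229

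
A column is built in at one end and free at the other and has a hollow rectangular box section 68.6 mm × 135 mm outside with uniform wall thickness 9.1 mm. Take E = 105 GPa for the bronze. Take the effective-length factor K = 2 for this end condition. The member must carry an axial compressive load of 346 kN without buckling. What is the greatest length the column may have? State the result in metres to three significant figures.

L_max ≈ 1.34 m

Inner dimensions: h_i = 135 − 2×9.1 = 116.8 mm, b_i = 68.6 − 2×9.1 = 50.40 mm
Weak-axis I_min = (h_o·b_o³ − h_i·b_i³)/12 with b_o = 68.6, b_i = 50.40 mm (shorter outer/inner sides).
I_min = (135×68.6³ − 116.8×50.40³)/12 = 2.386×10^6 mm⁴
I = 2.386×10^-6 m⁴
At the buckling limit P_cr = P = 3.460×10^5 N
From P_cr = π²EI/(K·L)²:  L = (1/K)·√(π²EI/P_cr) = (1/2)·√(π²×1.05×10^11×2.386×10^-6/3.460×10^5)
L = 1.34 m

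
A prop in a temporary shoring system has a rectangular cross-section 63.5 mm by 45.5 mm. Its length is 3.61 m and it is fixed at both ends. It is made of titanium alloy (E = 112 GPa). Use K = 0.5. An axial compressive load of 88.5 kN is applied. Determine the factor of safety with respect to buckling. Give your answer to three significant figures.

n ≈ 1.91

Buckling occurs about the weak axis: I_min = h·b³/12 with b = 45.5 mm (the shorter side).
I_min = 63.5×45.5³/12 = 4.985×10^5 mm⁴
I = 4.985×10^5 mm⁴ = 4.985×10^-7 m⁴
Effective length L_e = K·L = 0.5 × 3.61 = 1.805 m
P_cr = π²EI / L_e² = π² × 112×10⁹ × 4.985×10^-7 / 1.805² = 1.691×10^5 N
Factor of safety n = P_cr / P = 169.12 / 88.5 = 1.91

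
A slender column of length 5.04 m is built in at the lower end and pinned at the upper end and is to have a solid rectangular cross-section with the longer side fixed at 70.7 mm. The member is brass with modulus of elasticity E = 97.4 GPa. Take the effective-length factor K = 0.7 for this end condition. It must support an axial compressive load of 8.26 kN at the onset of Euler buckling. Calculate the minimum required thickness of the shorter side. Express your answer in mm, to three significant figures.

L_e = K·L = 0.7 × 5.04 = 3.528 m
Required I = P_cr·L_e²/(π²E) = 8.260×10^3 × 3.528² / (π² × 9.74×10^10) = 1.069×10^-7 m⁴
I_req = 1.069×10^5 mm⁴
Rectangle, weak axis: I_min = h·b³/12 with h = 70.7 mm fixed  ⇒  b = (12I/h)^(1/3) = 26.3 mm

b ≈ 26.3 mm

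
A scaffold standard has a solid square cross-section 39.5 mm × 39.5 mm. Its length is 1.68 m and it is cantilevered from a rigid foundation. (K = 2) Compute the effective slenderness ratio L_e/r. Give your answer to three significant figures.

I = a⁴/12 = 39.5⁴/12 = 2.029×10^5 mm⁴
A = 1.560×10^3 mm²;  r_min = √(I/A) = √(2.029×10^5/1.560×10^3) = 11.40 mm
L_e = K·L = 2 × 1.68 m = 3.360 m = 3360.0 mm
λ = L_e / r_min = 3360.0 / 11.40 = 295

λ ≈ 295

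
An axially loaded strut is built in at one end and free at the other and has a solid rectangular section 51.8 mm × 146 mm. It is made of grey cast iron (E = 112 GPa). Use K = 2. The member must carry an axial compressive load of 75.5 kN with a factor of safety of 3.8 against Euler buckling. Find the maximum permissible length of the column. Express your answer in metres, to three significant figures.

Buckling occurs about the weak axis: I_min = h·b³/12 with b = 51.8 mm (the shorter side).
I_min = 146×51.8³/12 = 1.691×10^6 mm⁴
I = 1.691×10^-6 m⁴
Required critical load P_cr = n·P = 3.8 × 75.5 = 286.9 kN = 2.869×10^5 N
From P_cr = π²EI/(K·L)²:  L = (1/K)·√(π²EI/P_cr) = (1/2)·√(π²×1.12×10^11×1.691×10^-6/2.869×10^5)
L = 1.28 m

L_max ≈ 1.28 m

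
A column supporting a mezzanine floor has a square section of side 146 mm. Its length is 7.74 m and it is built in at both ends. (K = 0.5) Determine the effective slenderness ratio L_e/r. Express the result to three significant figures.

I = a⁴/12 = 146⁴/12 = 3.786×10^7 mm⁴
A = 2.132×10^4 mm²;  r_min = √(I/A) = √(3.786×10^7/2.132×10^4) = 42.15 mm
L_e = K·L = 0.5 × 7.74 m = 3.870 m = 3870.0 mm
λ = L_e / r_min = 3870.0 / 42.15 = 91.8

λ ≈ 91.8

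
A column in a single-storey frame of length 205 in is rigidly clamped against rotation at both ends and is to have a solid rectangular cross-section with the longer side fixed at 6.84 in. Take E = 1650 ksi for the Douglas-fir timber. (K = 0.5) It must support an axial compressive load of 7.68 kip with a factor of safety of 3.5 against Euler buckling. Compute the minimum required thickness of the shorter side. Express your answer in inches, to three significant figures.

Required P_cr = n·P = 3.5 × 7.68 = 26.88 kip
L_e = K·L = 0.5 × 205 = 102.5 in
Required I = P_cr·L_e²/(π²E) = 2.688×10^4 × 102.5² / (π² × 1.65×10^6) = 17.34 in⁴
Rectangle, weak axis: I_min = h·b³/12 with h = 6.84 in fixed  ⇒  b = (12I/h)^(1/3) = 3.12 in

b ≈ 3.12 in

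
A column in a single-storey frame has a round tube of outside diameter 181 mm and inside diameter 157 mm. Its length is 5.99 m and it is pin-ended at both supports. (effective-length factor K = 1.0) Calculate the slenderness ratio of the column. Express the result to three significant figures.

λ ≈ 100

d_o = 181 mm, d_i = 157 mm
I = π(d_o⁴ − d_i⁴)/64 = π(181⁴ − 157.0⁴)/64 = 2.286×10^7 mm⁴
A = 6.371×10^3 mm²;  r_min = √(I/A) = √(2.286×10^7/6.371×10^3) = 59.90 mm
L_e = K·L = 1 × 5.99 m = 5.990 m = 5990.0 mm
λ = L_e / r_min = 5990.0 / 59.90 = 100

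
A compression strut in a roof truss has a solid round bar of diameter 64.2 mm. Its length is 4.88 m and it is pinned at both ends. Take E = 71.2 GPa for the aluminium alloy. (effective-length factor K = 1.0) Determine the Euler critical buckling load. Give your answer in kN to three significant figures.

I = πd⁴/64 = π×64.2⁴/64 = 8.339×10^5 mm⁴
I = 8.339×10^5 mm⁴ = 8.339×10^-7 m⁴
Effective length L_e = K·L = 1 × 4.88 = 4.880 m
P_cr = π²EI / L_e² = π² × 71.2×10⁹ × 8.339×10^-7 / 4.880² = 2.461×10^4 N

P_cr ≈ 24.6 kN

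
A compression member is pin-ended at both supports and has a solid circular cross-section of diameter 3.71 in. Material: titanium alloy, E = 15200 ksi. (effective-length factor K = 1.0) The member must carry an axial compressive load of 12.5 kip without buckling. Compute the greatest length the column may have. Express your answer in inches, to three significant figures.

L_max ≈ 334 in

I = πd⁴/64 = π×3.71⁴/64 = 9.300 in⁴
At the buckling limit P_cr = P = 1.250×10^4 lb
From P_cr = π²EI/(K·L)²:  L = (1/K)·√(π²EI/P_cr) = (1/1)·√(π²×1.52×10^7×9.300/1.250×10^4)
L = 334 in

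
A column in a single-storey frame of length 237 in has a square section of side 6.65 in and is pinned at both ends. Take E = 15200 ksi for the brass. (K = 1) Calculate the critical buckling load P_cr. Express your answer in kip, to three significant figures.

I = a⁴/12 = 6.65⁴/12 = 163.0 in⁴
Effective length L_e = K·L = 1 × 237 = 237.0 in
P_cr = π²EI / L_e² = π² × 15200×10³ × 163.0 / 237.0² = 4.353×10^5 lb

P_cr ≈ 435 kip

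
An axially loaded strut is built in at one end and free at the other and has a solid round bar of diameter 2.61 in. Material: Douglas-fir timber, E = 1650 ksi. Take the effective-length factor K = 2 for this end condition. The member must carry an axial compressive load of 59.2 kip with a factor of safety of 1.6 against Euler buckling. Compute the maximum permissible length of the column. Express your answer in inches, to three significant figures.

I = πd⁴/64 = π×2.61⁴/64 = 2.278 in⁴
Required critical load P_cr = n·P = 1.6 × 59.2 = 94.72 kip = 9.472×10^4 lb
From P_cr = π²EI/(K·L)²:  L = (1/K)·√(π²EI/P_cr) = (1/2)·√(π²×1.65×10^6×2.278/9.472×10^4)
L = 9.89 in

L_max ≈ 9.89 in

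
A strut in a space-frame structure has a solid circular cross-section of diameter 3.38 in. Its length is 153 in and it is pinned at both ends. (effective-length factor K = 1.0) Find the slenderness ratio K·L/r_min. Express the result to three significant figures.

λ ≈ 181

For a solid circle r = d/4 = 3.38/4 = 0.8450 in
L_e = K·L = 1 × 153 = 153.0 in
λ = L_e / r_min = 153.00 / 0.8450 = 181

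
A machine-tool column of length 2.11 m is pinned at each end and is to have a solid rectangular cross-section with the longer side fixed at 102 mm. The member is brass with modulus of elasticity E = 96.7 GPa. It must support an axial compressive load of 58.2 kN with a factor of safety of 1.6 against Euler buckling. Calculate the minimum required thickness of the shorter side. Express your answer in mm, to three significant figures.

Required P_cr = n·P = 1.6 × 58.2 = 93.12 kN
L_e = K·L = 1 × 2.11 = 2.110 m
Required I = P_cr·L_e²/(π²E) = 9.312×10^4 × 2.110² / (π² × 9.67×10^10) = 4.344×10^-7 m⁴
I_req = 4.344×10^5 mm⁴
Rectangle, weak axis: I_min = h·b³/12 with h = 102 mm fixed  ⇒  b = (12I/h)^(1/3) = 37.1 mm

b ≈ 37.1 mm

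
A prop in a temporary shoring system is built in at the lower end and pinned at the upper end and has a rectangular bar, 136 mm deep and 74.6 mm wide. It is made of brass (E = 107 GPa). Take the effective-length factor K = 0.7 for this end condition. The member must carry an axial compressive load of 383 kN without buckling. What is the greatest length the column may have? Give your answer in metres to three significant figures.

Buckling occurs about the weak axis: I_min = h·b³/12 with b = 74.6 mm (the shorter side).
I_min = 136×74.6³/12 = 4.705×10^6 mm⁴
I = 4.705×10^-6 m⁴
At the buckling limit P_cr = P = 3.830×10^5 N
From P_cr = π²EI/(K·L)²:  L = (1/K)·√(π²EI/P_cr) = (1/0.7)·√(π²×1.07×10^11×4.705×10^-6/3.830×10^5)
L = 5.15 m

L_max ≈ 5.15 m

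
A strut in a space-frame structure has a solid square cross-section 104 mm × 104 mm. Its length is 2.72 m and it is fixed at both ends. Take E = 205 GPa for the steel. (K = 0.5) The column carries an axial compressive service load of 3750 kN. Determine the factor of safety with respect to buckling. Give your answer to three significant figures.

I = a⁴/12 = 104⁴/12 = 9.749×10^6 mm⁴
I = 9.749×10^6 mm⁴ = 9.749×10^-6 m⁴
Effective length L_e = K·L = 0.5 × 2.72 = 1.360 m
P_cr = π²EI / L_e² = π² × 205×10⁹ × 9.749×10^-6 / 1.360² = 1.066×10^7 N
Factor of safety n = P_cr / P = 10664 / 3750 = 2.84

n ≈ 2.84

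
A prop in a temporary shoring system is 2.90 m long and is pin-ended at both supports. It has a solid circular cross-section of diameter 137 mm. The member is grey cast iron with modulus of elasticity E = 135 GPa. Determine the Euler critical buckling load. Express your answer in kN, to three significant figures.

I = πd⁴/64 = π×137⁴/64 = 1.729×10^7 mm⁴
I = 1.729×10^7 mm⁴ = 1.729×10^-5 m⁴
Effective length L_e = K·L = 1 × 2.90 = 2.900 m
P_cr = π²EI / L_e² = π² × 135×10⁹ × 1.729×10^-5 / 2.900² = 2.740×10^6 N

P_cr ≈ 2740 kN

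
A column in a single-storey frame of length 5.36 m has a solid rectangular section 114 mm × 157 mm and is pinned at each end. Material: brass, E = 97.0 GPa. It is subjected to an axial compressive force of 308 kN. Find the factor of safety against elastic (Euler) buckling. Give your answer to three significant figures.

n ≈ 2.10

Buckling occurs about the weak axis: I_min = h·b³/12 with b = 114 mm (the shorter side).
I_min = 157×114³/12 = 1.938×10^7 mm⁴
I = 1.938×10^7 mm⁴ = 1.938×10^-5 m⁴
Effective length L_e = K·L = 1 × 5.36 = 5.360 m
P_cr = π²EI / L_e² = π² × 97.0×10⁹ × 1.938×10^-5 / 5.360² = 6.459×10^5 N
Factor of safety n = P_cr / P = 645.91 / 308 = 2.10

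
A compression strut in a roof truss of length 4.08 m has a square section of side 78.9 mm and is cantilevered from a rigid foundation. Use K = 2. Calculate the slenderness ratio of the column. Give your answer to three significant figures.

λ ≈ 358

For a square r = a/√12 = 78.9/√12 = 22.78 mm
L_e = K·L = 2 × 4.08 m = 8.160 m = 8160.0 mm
λ = L_e / r_min = 8160.0 / 22.78 = 358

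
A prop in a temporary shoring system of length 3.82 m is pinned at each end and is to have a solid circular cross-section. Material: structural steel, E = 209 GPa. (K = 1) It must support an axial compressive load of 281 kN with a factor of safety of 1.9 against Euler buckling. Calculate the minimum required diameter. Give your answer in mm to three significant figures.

Required P_cr = n·P = 1.9 × 281 = 533.9 kN
L_e = K·L = 1 × 3.82 = 3.820 m
Required I = P_cr·L_e²/(π²E) = 5.339×10^5 × 3.820² / (π² × 2.09×10^11) = 3.777×10^-6 m⁴
I_req = 3.777×10^6 mm⁴
Solid circle: I = πd⁴/64  ⇒  d = (64I/π)^(1/4) = (64×3.777×10^6/π)^(1/4) = 93.7 mm

d ≈ 93.7 mm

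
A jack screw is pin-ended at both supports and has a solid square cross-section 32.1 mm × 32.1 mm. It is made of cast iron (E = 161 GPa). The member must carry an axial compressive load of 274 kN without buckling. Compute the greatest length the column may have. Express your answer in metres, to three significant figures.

L_max ≈ 0.716 m

I = a⁴/12 = 32.1⁴/12 = 8.848×10^4 mm⁴
I = 8.848×10^-8 m⁴
At the buckling limit P_cr = P = 2.740×10^5 N
From P_cr = π²EI/(K·L)²:  L = (1/K)·√(π²EI/P_cr) = (1/1)·√(π²×1.61×10^11×8.848×10^-8/2.740×10^5)
L = 0.716 m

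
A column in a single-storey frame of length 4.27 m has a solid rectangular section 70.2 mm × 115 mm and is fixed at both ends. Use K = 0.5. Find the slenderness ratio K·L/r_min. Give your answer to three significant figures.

Buckling occurs about the weak axis: I_min = h·b³/12 with b = 70.2 mm (the shorter side).
I_min = 115×70.2³/12 = 3.315×10^6 mm⁴
A = 8.073×10^3 mm²;  r_min = √(I/A) = √(3.315×10^6/8.073×10^3) = 20.26 mm
L_e = K·L = 0.5 × 4.27 m = 2.135 m = 2135.0 mm
λ = L_e / r_min = 2135.0 / 20.26 = 105

λ ≈ 105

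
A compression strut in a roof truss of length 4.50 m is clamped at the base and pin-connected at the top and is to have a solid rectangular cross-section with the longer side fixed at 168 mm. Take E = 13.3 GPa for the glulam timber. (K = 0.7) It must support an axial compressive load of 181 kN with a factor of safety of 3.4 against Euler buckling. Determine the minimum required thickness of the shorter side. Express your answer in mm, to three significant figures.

Required P_cr = n·P = 3.4 × 181 = 615.4 kN
L_e = K·L = 0.7 × 4.50 = 3.150 m
Required I = P_cr·L_e²/(π²E) = 6.154×10^5 × 3.150² / (π² × 1.33×10^10) = 4.652×10^-5 m⁴
I_req = 4.652×10^7 mm⁴
Rectangle, weak axis: I_min = h·b³/12 with h = 168 mm fixed  ⇒  b = (12I/h)^(1/3) = 149 mm

b ≈ 149 mm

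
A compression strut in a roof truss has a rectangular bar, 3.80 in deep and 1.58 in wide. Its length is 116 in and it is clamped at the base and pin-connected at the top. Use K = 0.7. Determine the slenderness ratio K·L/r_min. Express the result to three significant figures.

λ ≈ 178

For a rectangle r_min = b/√12 = 1.58/√12 = 0.4561 in
L_e = K·L = 0.7 × 116 = 81.20 in
λ = L_e / r_min = 81.200 / 0.4561 = 178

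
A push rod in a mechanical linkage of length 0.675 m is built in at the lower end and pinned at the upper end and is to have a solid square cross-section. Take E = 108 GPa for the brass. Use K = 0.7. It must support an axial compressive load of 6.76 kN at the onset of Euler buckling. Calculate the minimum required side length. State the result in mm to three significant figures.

L_e = K·L = 0.7 × 0.675 = 0.4725 m
Required I = P_cr·L_e²/(π²E) = 6.760×10^3 × 0.4725² / (π² × 1.08×10^11) = 1.416×10^-9 m⁴
I_req = 1.416×10^3 mm⁴
Solid square: I = a⁴/12  ⇒  a = (12I)^(1/4) = (12×1.416×10^3)^(1/4) = 11.4 mm

a ≈ 11.4 mm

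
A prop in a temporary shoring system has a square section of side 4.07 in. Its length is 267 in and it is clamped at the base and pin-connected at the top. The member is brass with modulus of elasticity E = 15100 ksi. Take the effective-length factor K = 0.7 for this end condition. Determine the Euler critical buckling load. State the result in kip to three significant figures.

I = a⁴/12 = 4.07⁴/12 = 22.87 in⁴
Effective length L_e = K·L = 0.7 × 267 = 186.9 in
P_cr = π²EI / L_e² = π² × 15100×10³ × 22.87 / 186.9² = 9.756×10^4 lb

P_cr ≈ 97.6 kip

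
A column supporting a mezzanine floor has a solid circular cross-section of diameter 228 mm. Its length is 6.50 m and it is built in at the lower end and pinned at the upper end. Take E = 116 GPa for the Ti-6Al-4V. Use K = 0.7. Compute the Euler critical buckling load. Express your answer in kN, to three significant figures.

I = πd⁴/64 = π×228⁴/64 = 1.327×10^8 mm⁴
I = 1.327×10^8 mm⁴ = 1.327×10^-4 m⁴
Effective length L_e = K·L = 0.7 × 6.50 = 4.550 m
P_cr = π²EI / L_e² = π² × 116×10⁹ × 1.327×10^-4 / 4.550² = 7.336×10^6 N

P_cr ≈ 7340 kN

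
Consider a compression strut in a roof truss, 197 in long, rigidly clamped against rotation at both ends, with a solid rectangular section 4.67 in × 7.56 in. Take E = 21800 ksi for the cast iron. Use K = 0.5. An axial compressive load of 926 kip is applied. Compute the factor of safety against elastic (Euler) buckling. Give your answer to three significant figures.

Buckling occurs about the weak axis: I_min = h·b³/12 with b = 4.67 in (the shorter side).
I_min = 7.56×4.67³/12 = 64.16 in⁴
Effective length L_e = K·L = 0.5 × 197 = 98.50 in
P_cr = π²EI / L_e² = π² × 21800×10³ × 64.16 / 98.50² = 1.423×10^6 lb
Factor of safety n = P_cr / P = 1422.9 / 926 = 1.54

n ≈ 1.54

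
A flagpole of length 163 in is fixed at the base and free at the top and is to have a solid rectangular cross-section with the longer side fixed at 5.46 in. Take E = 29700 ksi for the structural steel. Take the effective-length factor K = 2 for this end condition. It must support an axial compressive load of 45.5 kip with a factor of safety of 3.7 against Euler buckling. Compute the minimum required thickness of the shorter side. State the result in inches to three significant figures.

Required P_cr = n·P = 3.7 × 45.5 = 168.4 kip
L_e = K·L = 2 × 163 = 326.0 in
Required I = P_cr·L_e²/(π²E) = 1.683×10^5 × 326.0² / (π² × 2.97×10^7) = 61.04 in⁴
Rectangle, weak axis: I_min = h·b³/12 with h = 5.46 in fixed  ⇒  b = (12I/h)^(1/3) = 5.12 in

b ≈ 5.12 in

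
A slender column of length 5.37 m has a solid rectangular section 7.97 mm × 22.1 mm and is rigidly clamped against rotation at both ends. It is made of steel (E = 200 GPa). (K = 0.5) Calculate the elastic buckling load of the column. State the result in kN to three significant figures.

P_cr ≈ 0.255 kN

Buckling occurs about the weak axis: I_min = h·b³/12 with b = 7.97 mm (the shorter side).
I_min = 22.1×7.97³/12 = 932.4 mm⁴
I = 932.4 mm⁴ = 9.324×10^-10 m⁴
Effective length L_e = K·L = 0.5 × 5.37 = 2.685 m
P_cr = π²EI / L_e² = π² × 200×10⁹ × 9.324×10^-10 / 2.685² = 255.3 N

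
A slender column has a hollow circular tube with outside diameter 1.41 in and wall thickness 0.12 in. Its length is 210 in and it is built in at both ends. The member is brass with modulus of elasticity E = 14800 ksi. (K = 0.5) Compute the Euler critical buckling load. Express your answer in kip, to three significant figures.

Inner diameter d_i = 1.41 − 2×0.12 = 1.170 in
I = π(d_o⁴ − d_i⁴)/64 = π(1.41⁴ − 1.170⁴)/64 = 0.1020 in⁴
Effective length L_e = K·L = 0.5 × 210 = 105.0 in
P_cr = π²EI / L_e² = π² × 14800×10³ × 0.1020 / 105.0² = 1.352×10^3 lb

P_cr ≈ 1.35 kip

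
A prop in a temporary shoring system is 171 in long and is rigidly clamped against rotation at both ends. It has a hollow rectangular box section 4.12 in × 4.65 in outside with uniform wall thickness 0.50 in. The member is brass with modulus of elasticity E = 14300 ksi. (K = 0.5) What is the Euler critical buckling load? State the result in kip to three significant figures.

Inner dimensions: h_i = 4.65 − 2×0.50 = 3.650 in, b_i = 4.12 − 2×0.50 = 3.120 in
Weak-axis I_min = (h_o·b_o³ − h_i·b_i³)/12 with b_o = 4.12, b_i = 3.120 in (shorter outer/inner sides).
I_min = (4.65×4.12³ − 3.650×3.120³)/12 = 17.86 in⁴
Effective length L_e = K·L = 0.5 × 171 = 85.50 in
P_cr = π²EI / L_e² = π² × 14300×10³ × 17.86 / 85.50² = 3.448×10^5 lb

P_cr ≈ 345 kip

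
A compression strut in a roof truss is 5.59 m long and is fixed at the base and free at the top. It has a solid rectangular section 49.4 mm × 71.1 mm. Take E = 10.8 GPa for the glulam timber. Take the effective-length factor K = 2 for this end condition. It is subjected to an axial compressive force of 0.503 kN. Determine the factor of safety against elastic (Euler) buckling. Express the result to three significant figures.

Buckling occurs about the weak axis: I_min = h·b³/12 with b = 49.4 mm (the shorter side).
I_min = 71.1×49.4³/12 = 7.143×10^5 mm⁴
I = 7.143×10^5 mm⁴ = 7.143×10^-7 m⁴
Effective length L_e = K·L = 2 × 5.59 = 11.18 m
P_cr = π²EI / L_e² = π² × 10.8×10⁹ × 7.143×10^-7 / 11.18² = 609.1 N
Factor of safety n = P_cr / P = 0.60913 / 0.503 = 1.21

n ≈ 1.21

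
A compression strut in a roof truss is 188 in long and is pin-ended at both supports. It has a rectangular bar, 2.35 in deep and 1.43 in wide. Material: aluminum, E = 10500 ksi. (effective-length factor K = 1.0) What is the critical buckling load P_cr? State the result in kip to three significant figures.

P_cr ≈ 1.68 kip

Buckling occurs about the weak axis: I_min = h·b³/12 with b = 1.43 in (the shorter side).
I_min = 2.35×1.43³/12 = 0.5727 in⁴
Effective length L_e = K·L = 1 × 188 = 188.0 in
P_cr = π²EI / L_e² = π² × 10500×10³ × 0.5727 / 188.0² = 1.679×10^3 lb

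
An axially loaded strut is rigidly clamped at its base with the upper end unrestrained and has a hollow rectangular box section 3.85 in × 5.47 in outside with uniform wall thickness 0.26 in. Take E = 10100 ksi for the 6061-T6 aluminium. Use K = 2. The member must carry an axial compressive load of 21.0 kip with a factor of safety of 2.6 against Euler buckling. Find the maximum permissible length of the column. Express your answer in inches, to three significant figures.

Inner dimensions: h_i = 5.47 − 2×0.26 = 4.950 in, b_i = 3.85 − 2×0.26 = 3.330 in
Weak-axis I_min = (h_o·b_o³ − h_i·b_i³)/12 with b_o = 3.85, b_i = 3.330 in (shorter outer/inner sides).
I_min = (5.47×3.85³ − 4.950×3.330³)/12 = 10.78 in⁴
Required critical load P_cr = n·P = 2.6 × 21.0 = 54.60 kip = 5.460×10^4 lb
From P_cr = π²EI/(K·L)²:  L = (1/K)·√(π²EI/P_cr) = (1/2)·√(π²×1.01×10^7×10.78/5.460×10^4)
L = 70.1 in

L_max ≈ 70.1 in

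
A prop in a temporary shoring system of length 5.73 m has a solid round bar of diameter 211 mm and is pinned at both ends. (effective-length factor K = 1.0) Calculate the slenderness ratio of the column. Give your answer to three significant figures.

λ ≈ 109

I = πd⁴/64 = π×211⁴/64 = 9.730×10^7 mm⁴
A = 3.497×10^4 mm²;  r_min = √(I/A) = √(9.730×10^7/3.497×10^4) = 52.75 mm
L_e = K·L = 1 × 5.73 m = 5.730 m = 5730.0 mm
λ = L_e / r_min = 5730.0 / 52.75 = 109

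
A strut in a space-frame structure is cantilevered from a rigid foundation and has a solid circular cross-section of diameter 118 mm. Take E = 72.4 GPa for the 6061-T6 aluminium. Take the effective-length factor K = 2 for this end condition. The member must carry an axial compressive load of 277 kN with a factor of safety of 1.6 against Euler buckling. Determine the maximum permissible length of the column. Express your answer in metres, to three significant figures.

L_max ≈ 1.96 m

I = πd⁴/64 = π×118⁴/64 = 9.517×10^6 mm⁴
I = 9.517×10^-6 m⁴
Required critical load P_cr = n·P = 1.6 × 277 = 443.2 kN = 4.432×10^5 N
From P_cr = π²EI/(K·L)²:  L = (1/K)·√(π²EI/P_cr) = (1/2)·√(π²×7.24×10^10×9.517×10^-6/4.432×10^5)
L = 1.96 m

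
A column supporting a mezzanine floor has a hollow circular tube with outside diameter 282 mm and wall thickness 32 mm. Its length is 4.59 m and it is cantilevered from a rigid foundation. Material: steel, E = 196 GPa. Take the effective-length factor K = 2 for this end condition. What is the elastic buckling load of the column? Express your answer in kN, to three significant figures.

Inner diameter d_i = 282 − 2×32 = 218.0 mm
I = π(d_o⁴ − d_i⁴)/64 = π(282⁴ − 218.0⁴)/64 = 1.996×10^8 mm⁴
I = 1.996×10^8 mm⁴ = 1.996×10^-4 m⁴
Effective length L_e = K·L = 2 × 4.59 = 9.180 m
P_cr = π²EI / L_e² = π² × 196×10⁹ × 1.996×10^-4 / 9.180² = 4.581×10^6 N

P_cr ≈ 4580 kN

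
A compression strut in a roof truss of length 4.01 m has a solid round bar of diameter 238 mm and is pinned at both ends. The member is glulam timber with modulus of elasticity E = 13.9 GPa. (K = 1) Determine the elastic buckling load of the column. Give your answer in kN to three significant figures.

I = πd⁴/64 = π×238⁴/64 = 1.575×10^8 mm⁴
I = 1.575×10^8 mm⁴ = 1.575×10^-4 m⁴
Effective length L_e = K·L = 1 × 4.01 = 4.010 m
P_cr = π²EI / L_e² = π² × 13.9×10⁹ × 1.575×10^-4 / 4.010² = 1.344×10^6 N

P_cr ≈ 1340 kN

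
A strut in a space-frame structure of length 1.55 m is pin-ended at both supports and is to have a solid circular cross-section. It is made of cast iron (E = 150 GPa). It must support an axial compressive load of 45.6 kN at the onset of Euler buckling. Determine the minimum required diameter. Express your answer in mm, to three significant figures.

L_e = K·L = 1 × 1.55 = 1.550 m
Required I = P_cr·L_e²/(π²E) = 4.560×10^4 × 1.550² / (π² × 1.50×10^11) = 7.400×10^-8 m⁴
I_req = 7.400×10^4 mm⁴
Solid circle: I = πd⁴/64  ⇒  d = (64I/π)^(1/4) = (64×7.400×10^4/π)^(1/4) = 35.0 mm

d ≈ 35.0 mm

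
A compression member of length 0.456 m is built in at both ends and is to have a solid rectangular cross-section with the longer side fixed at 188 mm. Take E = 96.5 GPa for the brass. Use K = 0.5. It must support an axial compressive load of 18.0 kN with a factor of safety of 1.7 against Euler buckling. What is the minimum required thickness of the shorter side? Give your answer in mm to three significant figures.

b ≈ 4.74 mm

Required P_cr = n·P = 1.7 × 18.0 = 30.60 kN
L_e = K·L = 0.5 × 0.456 = 0.2280 m
Required I = P_cr·L_e²/(π²E) = 3.060×10^4 × 0.2280² / (π² × 9.65×10^10) = 1.670×10^-9 m⁴
I_req = 1.670×10^3 mm⁴
Rectangle, weak axis: I_min = h·b³/12 with h = 188 mm fixed  ⇒  b = (12I/h)^(1/3) = 4.74 mm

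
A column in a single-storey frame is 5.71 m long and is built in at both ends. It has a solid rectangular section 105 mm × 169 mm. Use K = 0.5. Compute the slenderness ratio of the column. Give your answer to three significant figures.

Buckling occurs about the weak axis: I_min = h·b³/12 with b = 105 mm (the shorter side).
I_min = 169×105³/12 = 1.630×10^7 mm⁴
A = 1.774×10^4 mm²;  r_min = √(I/A) = √(1.630×10^7/1.774×10^4) = 30.31 mm
L_e = K·L = 0.5 × 5.71 m = 2.855 m = 2855.0 mm
λ = L_e / r_min = 2855.0 / 30.31 = 94.2

λ ≈ 94.2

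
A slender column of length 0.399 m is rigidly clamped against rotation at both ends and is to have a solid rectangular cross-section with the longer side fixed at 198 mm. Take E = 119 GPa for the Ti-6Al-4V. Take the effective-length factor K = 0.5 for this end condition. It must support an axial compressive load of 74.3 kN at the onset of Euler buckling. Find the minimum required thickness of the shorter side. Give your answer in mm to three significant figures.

L_e = K·L = 0.5 × 0.399 = 0.1995 m
Required I = P_cr·L_e²/(π²E) = 7.430×10^4 × 0.1995² / (π² × 1.19×10^11) = 2.518×10^-9 m⁴
I_req = 2.518×10^3 mm⁴
Rectangle, weak axis: I_min = h·b³/12 with h = 198 mm fixed  ⇒  b = (12I/h)^(1/3) = 5.34 mm

b ≈ 5.34 mm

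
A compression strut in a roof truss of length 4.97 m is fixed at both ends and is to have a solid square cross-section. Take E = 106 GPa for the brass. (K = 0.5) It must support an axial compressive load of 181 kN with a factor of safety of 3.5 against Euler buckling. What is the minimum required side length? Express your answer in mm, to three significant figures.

Required P_cr = n·P = 3.5 × 181 = 633.5 kN
L_e = K·L = 0.5 × 4.97 = 2.485 m
Required I = P_cr·L_e²/(π²E) = 6.335×10^5 × 2.485² / (π² × 1.06×10^11) = 3.739×10^-6 m⁴
I_req = 3.739×10^6 mm⁴
Solid square: I = a⁴/12  ⇒  a = (12I)^(1/4) = (12×3.739×10^6)^(1/4) = 81.8 mm

a ≈ 81.8 mm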